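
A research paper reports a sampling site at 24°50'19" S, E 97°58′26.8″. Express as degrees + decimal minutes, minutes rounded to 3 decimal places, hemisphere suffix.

Latitude: 50 + 19/60 = 50.31667′
Longitude: 58 + 26.8/60 = 58.44667′

24° 50.317′ S, 97° 58.447′ E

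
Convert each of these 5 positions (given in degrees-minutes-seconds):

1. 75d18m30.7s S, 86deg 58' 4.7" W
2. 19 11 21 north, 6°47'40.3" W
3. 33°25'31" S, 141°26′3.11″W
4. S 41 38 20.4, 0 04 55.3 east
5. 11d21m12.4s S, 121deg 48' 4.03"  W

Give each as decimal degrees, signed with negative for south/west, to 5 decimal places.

1. -75.30853, -86.96797
2. 19.18917, -6.79453
3. -33.42528, -141.43420
4. -41.63900, 0.08203
5. -11.35344, -121.80112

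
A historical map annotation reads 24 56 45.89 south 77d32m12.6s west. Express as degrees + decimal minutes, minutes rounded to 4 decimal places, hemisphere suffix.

φ: 56 + 45.89/60 = 56.764833′
Longitude: 32 + 12.6/60 = 32.210000′

24° 56.7648′ S, 77° 32.2100′ W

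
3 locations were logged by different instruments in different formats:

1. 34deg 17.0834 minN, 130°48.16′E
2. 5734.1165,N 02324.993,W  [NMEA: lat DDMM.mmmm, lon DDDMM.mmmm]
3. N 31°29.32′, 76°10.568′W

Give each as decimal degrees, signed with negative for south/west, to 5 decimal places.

Point 1:
  φ: 17.0834′ = 0.284723°; total 34.284723
  N ⇒ keep positive
  Longitude: 130 + 48.16/60 = 130.802667
  E → positive
Point 2:
  Latitude: split at 2 digits → 57° and 34.1165′; 57 + 34.1165/60 = 57.568608
  N ⇒ keep positive
  Longitude: split at 3 digits → 023° and 24.993′; 23 + 24.993/60 = 23.416550
  W → negative
Point 3:
  Lat: 29.32′ = 0.488667°; total 31.488667
  N ⇒ keep positive
  λ: 10.568′ = 0.176133°; total 76.176133
  W → negative

1. 34.28472, 130.80267
2. 57.56861, -23.41655
3. 31.48867, -76.17613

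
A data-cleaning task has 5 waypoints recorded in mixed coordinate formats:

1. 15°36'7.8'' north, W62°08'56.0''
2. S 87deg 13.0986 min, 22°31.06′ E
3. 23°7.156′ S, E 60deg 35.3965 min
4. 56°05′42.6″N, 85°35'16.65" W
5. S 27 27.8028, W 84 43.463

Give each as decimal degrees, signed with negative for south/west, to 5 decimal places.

1. 15.60217, -62.14889
2. -87.21831, 22.51767
3. -23.11927, 60.58994
4. 56.09517, -85.58796
5. -27.46338, -84.72438

Point 1:
  Latitude: 36′ + 7.8″ = 36.13000′; 15 + 36.13000/60 = 15.602167
  N ⇒ keep positive
  λ: 62 + 8/60 + 56/3600 = 62.148889
  W ⇒ negate
Point 2:
  Lat: 13.0986′ = 0.218310°; total 87.218310
  hemisphere S, so the sign is −
  λ: 22 + 31.06/60 = 22.517667
  E → positive
Point 3:
  Lat: 23 + 7.156/60 = 23.119267
  S ⇒ negate
  λ: 35.3965′ = 0.589942°; total 60.589942
  E ⇒ keep positive
Point 4:
  φ: 5′ + 42.6″ = 5.71000′; 56 + 5.71000/60 = 56.095167
  N → positive
  λ: 85 + 35/60 + 16.65/3600 = 85.587958
  W ⇒ negate
Point 5:
  φ: 27.8028′ = 0.463380°; total 27.463380
  S ⇒ negate
  Longitude: 43.463′ = 0.724383°; total 84.724383
  W ⇒ negate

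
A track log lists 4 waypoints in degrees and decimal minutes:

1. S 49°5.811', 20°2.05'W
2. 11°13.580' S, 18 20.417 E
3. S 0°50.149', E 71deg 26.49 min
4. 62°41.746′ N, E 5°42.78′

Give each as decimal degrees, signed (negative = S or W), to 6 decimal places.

Point 1:
  Lat: 5.811′ = 0.096850°; total 49.0968500
  S → negative
  Lon: 20 + 2.05/60 = 20.0341667
  W ⇒ negate
Point 2:
  Latitude: 11 + 13.58/60 = 11.2263333
  hemisphere S, so the sign is −
  Longitude: 20.417′ = 0.340283°; total 18.3402833
  E ⇒ keep positive
Point 3:
  Lat: 0 + 50.149/60 = 0.8358167
  S → negative
  Lon: 26.49′ = 0.441500°; total 71.4415000
  E → positive
Point 4:
  Lat: 41.746′ = 0.695767°; total 62.6957667
  N → positive
  Lon: 5 + 42.78/60 = 5.7130000
  E ⇒ keep positive

1. -49.096850, -20.034167
2. -11.226333, 18.340283
3. -0.835817, 71.441500
4. 62.695767, 5.713000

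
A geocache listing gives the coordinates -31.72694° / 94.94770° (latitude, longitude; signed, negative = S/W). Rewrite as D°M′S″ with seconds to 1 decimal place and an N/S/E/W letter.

Latitude is negative → S; |value| = 31.726940
φ: whole degrees 31; 43.61640′ → 43′ and 36.984″
Longitude: whole degrees 94; 56.86200′ → 56′ and 51.720″

31°43′37.0″ S, 94°56′51.7″ E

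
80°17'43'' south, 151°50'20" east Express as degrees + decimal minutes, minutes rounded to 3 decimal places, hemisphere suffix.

80° 17.717′ S, 151° 50.333′ E

Latitude: seconds/60 = 0.71667; minutes = 17 + 0.71667 = 17.71667
λ: seconds/60 = 0.33333; minutes = 50 + 0.33333 = 50.33333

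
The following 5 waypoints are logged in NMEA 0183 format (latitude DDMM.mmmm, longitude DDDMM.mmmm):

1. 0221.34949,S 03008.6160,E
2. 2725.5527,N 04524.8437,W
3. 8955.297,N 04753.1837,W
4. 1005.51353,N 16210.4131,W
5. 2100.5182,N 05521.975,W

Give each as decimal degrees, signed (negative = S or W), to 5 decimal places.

1. -2.35582, 30.14360
2. 27.42588, -45.41406
3. 89.92162, -47.88640
4. 10.09189, -162.17355
5. 21.00864, -55.36625

Point 1:
  Lat: degrees = first 2 digits = 2, minutes = 21.34949; 2 + 21.34949/60 = 2.355825
  S → negative
  Lon: split at 3 digits → 030° and 8.616′; 30 + 8.616/60 = 30.143600
  E ⇒ keep positive
Point 2:
  Lat: split at 2 digits → 27° and 25.5527′; 27 + 25.5527/60 = 27.425878
  N → positive
  Longitude: split at 3 digits → 045° and 24.8437′; 45 + 24.8437/60 = 45.414062
  W → negative
Point 3:
  φ: degrees = first 2 digits = 89, minutes = 55.297; 89 + 55.297/60 = 89.921617
  N → positive
  Longitude: degrees = first 3 digits = 47, minutes = 53.1837; 47 + 53.1837/60 = 47.886395
  W → negative
Point 4:
  φ: split at 2 digits → 10° and 5.51353′; 10 + 5.51353/60 = 10.091892
  N → positive
  Longitude: degrees = first 3 digits = 162, minutes = 10.4131; 162 + 10.4131/60 = 162.173552
  W ⇒ negate
Point 5:
  φ: degrees = first 2 digits = 21, minutes = 0.5182; 21 + 0.5182/60 = 21.008637
  N → positive
  λ: split at 3 digits → 055° and 21.975′; 55 + 21.975/60 = 55.366250
  W → negative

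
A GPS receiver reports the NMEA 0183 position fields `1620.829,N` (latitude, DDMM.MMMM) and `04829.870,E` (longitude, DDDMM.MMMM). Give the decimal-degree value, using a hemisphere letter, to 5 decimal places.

Latitude: degrees = first 2 digits = 16, minutes = 20.829; 16 + 20.829/60 = 16.347150
Longitude: degrees = first 3 digits = 48, minutes = 29.87; 48 + 29.87/60 = 48.497833

16.34715° N, 48.49783° E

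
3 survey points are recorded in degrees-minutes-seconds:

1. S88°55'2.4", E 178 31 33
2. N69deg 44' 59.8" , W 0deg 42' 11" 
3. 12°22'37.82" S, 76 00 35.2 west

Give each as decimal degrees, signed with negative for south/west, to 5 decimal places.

1. -88.91733, 178.52583
2. 69.74994, -0.70306
3. -12.37717, -76.00978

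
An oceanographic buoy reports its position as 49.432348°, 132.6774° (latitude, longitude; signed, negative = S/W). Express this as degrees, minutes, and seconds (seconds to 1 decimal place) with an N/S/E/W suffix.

49°25′56.5″ N, 132°40′38.6″ E

Latitude: 0.432348 × 60 = 25.94088′ → 25′, remainder × 60 = 56.453″
Lon: whole degrees 132; 40.64400′ → 40′ and 38.640″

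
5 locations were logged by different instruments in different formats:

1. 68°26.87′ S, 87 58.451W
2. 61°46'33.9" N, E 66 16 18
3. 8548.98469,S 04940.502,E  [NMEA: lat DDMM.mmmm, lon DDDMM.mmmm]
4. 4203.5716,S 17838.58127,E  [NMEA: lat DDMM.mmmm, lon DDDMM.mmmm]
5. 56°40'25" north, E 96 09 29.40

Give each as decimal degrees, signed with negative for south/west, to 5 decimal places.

1. -68.44783, -87.97418
2. 61.77608, 66.27167
3. -85.81641, 49.67503
4. -42.05953, 178.64302
5. 56.67361, 96.15817

Point 1:
  φ: 26.87′ = 0.447833°; total 68.447833
  S → negative
  Lon: 58.451′ = 0.974183°; total 87.974183
  W ⇒ negate
Point 2:
  φ: 61 + 46/60 + 33.9/3600 = 61.776083
  N ⇒ keep positive
  Lon: 66° + 16/60 + 18/3600 = 66 + 0.266667 + 0.005000 = 66.271667
  E → positive
Point 3:
  Latitude: degrees = first 2 digits = 85, minutes = 48.98469; 85 + 48.98469/60 = 85.816412
  S ⇒ negate
  λ: degrees = first 3 digits = 49, minutes = 40.502; 49 + 40.502/60 = 49.675033
  E → positive
Point 4:
  φ: split at 2 digits → 42° and 3.5716′; 42 + 3.5716/60 = 42.059527
  S ⇒ negate
  λ: degrees = first 3 digits = 178, minutes = 38.58127; 178 + 38.58127/60 = 178.643021
  E → positive
Point 5:
  Lat: 56° + 40/60 + 25/3600 = 56 + 0.666667 + 0.006944 = 56.673611
  N → positive
  λ: 96° + 9/60 + 29.4/3600 = 96 + 0.150000 + 0.008167 = 96.158167
  E ⇒ keep positive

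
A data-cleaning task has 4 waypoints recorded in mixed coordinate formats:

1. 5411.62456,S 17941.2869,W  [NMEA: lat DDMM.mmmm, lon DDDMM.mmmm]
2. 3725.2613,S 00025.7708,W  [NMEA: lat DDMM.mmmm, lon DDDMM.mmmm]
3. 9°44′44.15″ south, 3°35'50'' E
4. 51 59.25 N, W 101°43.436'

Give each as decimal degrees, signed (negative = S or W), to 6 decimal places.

1. -54.193743, -179.688115
2. -37.421022, -0.429513
3. -9.745597, 3.597222
4. 51.987500, -101.723933

Point 1:
  Latitude: split at 2 digits → 54° and 11.62456′; 54 + 11.62456/60 = 54.1937427
  S → negative
  λ: split at 3 digits → 179° and 41.2869′; 179 + 41.2869/60 = 179.6881150
  W → negative
Point 2:
  φ: split at 2 digits → 37° and 25.2613′; 37 + 25.2613/60 = 37.4210217
  hemisphere S, so the sign is −
  λ: split at 3 digits → 000° and 25.7708′; 0 + 25.7708/60 = 0.4295133
  W → negative
Point 3:
  Latitude: 9 + 44/60 + 44.15/3600 = 9.7455972
  hemisphere S, so the sign is −
  Lon: 3° + 35/60 + 50/3600 = 3 + 0.583333 + 0.013889 = 3.5972222
  E → positive
Point 4:
  Lat: 59.25′ = 0.987500°; total 51.9875000
  N → positive
  Longitude: 43.436′ = 0.723933°; total 101.7239333
  W ⇒ negate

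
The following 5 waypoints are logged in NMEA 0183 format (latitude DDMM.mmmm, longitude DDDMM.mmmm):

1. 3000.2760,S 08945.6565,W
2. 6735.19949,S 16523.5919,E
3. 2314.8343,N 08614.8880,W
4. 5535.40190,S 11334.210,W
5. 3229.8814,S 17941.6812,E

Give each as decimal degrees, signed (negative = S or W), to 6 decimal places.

Point 1:
  Latitude: degrees = first 2 digits = 30, minutes = 0.276; 30 + 0.276/60 = 30.0046000
  S ⇒ negate
  λ: degrees = first 3 digits = 89, minutes = 45.6565; 89 + 45.6565/60 = 89.7609417
  W ⇒ negate
Point 2:
  Latitude: split at 2 digits → 67° and 35.19949′; 67 + 35.19949/60 = 67.5866582
  hemisphere S, so the sign is −
  λ: degrees = first 3 digits = 165, minutes = 23.5919; 165 + 23.5919/60 = 165.3931983
  E → positive
Point 3:
  Lat: degrees = first 2 digits = 23, minutes = 14.8343; 23 + 14.8343/60 = 23.2472383
  N ⇒ keep positive
  Lon: degrees = first 3 digits = 86, minutes = 14.888; 86 + 14.888/60 = 86.2481333
  W → negative
Point 4:
  φ: degrees = first 2 digits = 55, minutes = 35.4019; 55 + 35.4019/60 = 55.5900317
  S ⇒ negate
  λ: degrees = first 3 digits = 113, minutes = 34.21; 113 + 34.21/60 = 113.5701667
  W → negative
Point 5:
  Latitude: degrees = first 2 digits = 32, minutes = 29.8814; 32 + 29.8814/60 = 32.4980233
  S ⇒ negate
  Lon: split at 3 digits → 179° and 41.6812′; 179 + 41.6812/60 = 179.6946867
  E ⇒ keep positive

1. -30.004600, -89.760942
2. -67.586658, 165.393198
3. 23.247238, -86.248133
4. -55.590032, -113.570167
5. -32.498023, 179.694687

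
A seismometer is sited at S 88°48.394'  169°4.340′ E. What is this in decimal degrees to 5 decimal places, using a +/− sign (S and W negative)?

-88.80657, 169.07233

Latitude: 88 + 48.394/60 = 88.806567
hemisphere S, so the sign is −
Lon: 4.34′ = 0.072333°; total 169.072333
E ⇒ keep positive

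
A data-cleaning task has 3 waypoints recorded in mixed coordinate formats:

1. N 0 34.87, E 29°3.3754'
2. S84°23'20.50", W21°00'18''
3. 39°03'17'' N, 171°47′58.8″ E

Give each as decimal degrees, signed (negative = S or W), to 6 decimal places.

1. 0.581167, 29.056257
2. -84.389028, -21.005000
3. 39.054722, 171.799667

Point 1:
  Latitude: 0 + 34.87/60 = 0.5811667
  N → positive
  Lon: 29 + 3.3754/60 = 29.0562567
  E ⇒ keep positive
Point 2:
  φ: 84 + 23/60 + 20.5/3600 = 84.3890278
  S ⇒ negate
  Lon: 21 + 0/60 + 18/3600 = 21.0050000
  W → negative
Point 3:
  φ: 39° + 3/60 + 17/3600 = 39 + 0.050000 + 0.004722 = 39.0547222
  N ⇒ keep positive
  Lon: 47′ + 58.8″ = 47.98000′; 171 + 47.98000/60 = 171.7996667
  E ⇒ keep positive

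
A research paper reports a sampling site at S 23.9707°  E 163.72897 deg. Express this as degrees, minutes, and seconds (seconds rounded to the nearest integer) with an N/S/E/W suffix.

Latitude: whole degrees 23; 58.24200′ → 58′ and 14.52″
Longitude: 0.728970 × 60 = 43.73820′ → 43′, remainder × 60 = 44.29″

23°58′15″ S, 163°43′44″ E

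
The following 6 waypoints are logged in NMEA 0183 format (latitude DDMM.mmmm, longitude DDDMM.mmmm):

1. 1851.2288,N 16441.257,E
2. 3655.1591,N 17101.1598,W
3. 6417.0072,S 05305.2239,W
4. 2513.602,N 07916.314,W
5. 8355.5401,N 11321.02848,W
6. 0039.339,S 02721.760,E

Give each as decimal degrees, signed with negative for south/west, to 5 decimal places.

1. 18.85381, 164.68762
2. 36.91932, -171.01933
3. -64.28345, -53.08707
4. 25.22670, -79.27190
5. 83.92567, -113.35047
6. -0.65565, 27.36267

Point 1:
  φ: degrees = first 2 digits = 18, minutes = 51.2288; 18 + 51.2288/60 = 18.853813
  N → positive
  λ: degrees = first 3 digits = 164, minutes = 41.257; 164 + 41.257/60 = 164.687617
  E → positive
Point 2:
  Latitude: degrees = first 2 digits = 36, minutes = 55.1591; 36 + 55.1591/60 = 36.919318
  N ⇒ keep positive
  Lon: degrees = first 3 digits = 171, minutes = 1.1598; 171 + 1.1598/60 = 171.019330
  W ⇒ negate
Point 3:
  Lat: degrees = first 2 digits = 64, minutes = 17.0072; 64 + 17.0072/60 = 64.283453
  hemisphere S, so the sign is −
  Longitude: degrees = first 3 digits = 53, minutes = 5.2239; 53 + 5.2239/60 = 53.087065
  W → negative
Point 4:
  Lat: degrees = first 2 digits = 25, minutes = 13.602; 25 + 13.602/60 = 25.226700
  N → positive
  Longitude: split at 3 digits → 079° and 16.314′; 79 + 16.314/60 = 79.271900
  W ⇒ negate
Point 5:
  φ: degrees = first 2 digits = 83, minutes = 55.5401; 83 + 55.5401/60 = 83.925668
  N → positive
  λ: degrees = first 3 digits = 113, minutes = 21.02848; 113 + 21.02848/60 = 113.350475
  W → negative
Point 6:
  Lat: degrees = first 2 digits = 0, minutes = 39.339; 0 + 39.339/60 = 0.655650
  S ⇒ negate
  Longitude: degrees = first 3 digits = 27, minutes = 21.76; 27 + 21.76/60 = 27.362667
  E → positive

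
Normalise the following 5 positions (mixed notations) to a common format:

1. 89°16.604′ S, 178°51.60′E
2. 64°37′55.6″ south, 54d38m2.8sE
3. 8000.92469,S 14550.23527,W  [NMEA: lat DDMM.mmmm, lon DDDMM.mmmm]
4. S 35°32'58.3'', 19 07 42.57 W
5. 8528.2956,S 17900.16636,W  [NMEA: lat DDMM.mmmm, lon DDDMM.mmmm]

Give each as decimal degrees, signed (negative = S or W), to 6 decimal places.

Point 1:
  φ: 89 + 16.604/60 = 89.2767333
  S ⇒ negate
  λ: 51.6′ = 0.860000°; total 178.8600000
  E → positive
Point 2:
  φ: 64° + 37/60 + 55.6/3600 = 64 + 0.616667 + 0.015444 = 64.6321111
  S → negative
  Longitude: 38′ + 2.8″ = 38.04667′; 54 + 38.04667/60 = 54.6341111
  E → positive
Point 3:
  Lat: degrees = first 2 digits = 80, minutes = 0.92469; 80 + 0.92469/60 = 80.0154115
  hemisphere S, so the sign is −
  λ: split at 3 digits → 145° and 50.23527′; 145 + 50.23527/60 = 145.8372545
  hemisphere W, so the sign is −
Point 4:
  φ: 32′ + 58.3″ = 32.97167′; 35 + 32.97167/60 = 35.5495278
  S → negative
  λ: 19° + 7/60 + 42.57/3600 = 19 + 0.116667 + 0.011825 = 19.1284917
  W ⇒ negate
Point 5:
  Latitude: split at 2 digits → 85° and 28.2956′; 85 + 28.2956/60 = 85.4715933
  hemisphere S, so the sign is −
  Longitude: split at 3 digits → 179° and 0.16636′; 179 + 0.16636/60 = 179.0027727
  W → negative

1. -89.276733, 178.860000
2. -64.632111, 54.634111
3. -80.015412, -145.837255
4. -35.549528, -19.128492
5. -85.471593, -179.002773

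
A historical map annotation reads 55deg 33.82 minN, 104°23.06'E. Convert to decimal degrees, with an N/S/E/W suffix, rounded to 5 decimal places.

φ: 33.82′ = 0.563667°; total 55.563667
Longitude: 104 + 23.06/60 = 104.384333

55.56367° N, 104.38433° E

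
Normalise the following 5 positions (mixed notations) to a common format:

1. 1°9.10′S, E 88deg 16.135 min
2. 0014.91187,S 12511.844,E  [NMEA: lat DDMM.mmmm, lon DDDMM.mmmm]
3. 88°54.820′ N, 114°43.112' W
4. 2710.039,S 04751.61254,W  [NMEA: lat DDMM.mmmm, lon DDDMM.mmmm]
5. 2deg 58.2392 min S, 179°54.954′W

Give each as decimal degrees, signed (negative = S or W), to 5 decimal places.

1. -1.15167, 88.26892
2. -0.24853, 125.19740
3. 88.91367, -114.71853
4. -27.16732, -47.86021
5. -2.97065, -179.91590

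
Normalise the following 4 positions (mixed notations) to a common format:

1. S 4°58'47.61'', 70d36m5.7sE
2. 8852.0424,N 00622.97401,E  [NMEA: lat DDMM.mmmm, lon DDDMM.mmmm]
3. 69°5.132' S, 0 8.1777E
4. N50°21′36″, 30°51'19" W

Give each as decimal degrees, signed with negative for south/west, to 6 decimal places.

1. -4.979892, 70.601583
2. 88.867373, 6.382900
3. -69.085533, 0.136295
4. 50.360000, -30.855278

Point 1:
  Latitude: 58′ + 47.61″ = 58.79350′; 4 + 58.79350/60 = 4.9798917
  S ⇒ negate
  Lon: 70° + 36/60 + 5.7/3600 = 70 + 0.600000 + 0.001583 = 70.6015833
  E ⇒ keep positive
Point 2:
  Latitude: degrees = first 2 digits = 88, minutes = 52.0424; 88 + 52.0424/60 = 88.8673733
  N ⇒ keep positive
  λ: degrees = first 3 digits = 6, minutes = 22.97401; 6 + 22.97401/60 = 6.3829002
  E → positive
Point 3:
  Lat: 5.132′ = 0.085533°; total 69.0855333
  S ⇒ negate
  Longitude: 8.1777′ = 0.136295°; total 0.1362950
  E ⇒ keep positive
Point 4:
  φ: 50 + 21/60 + 36/3600 = 50.3600000
  N → positive
  Lon: 51′ + 19″ = 51.31667′; 30 + 51.31667/60 = 30.8552778
  hemisphere W, so the sign is −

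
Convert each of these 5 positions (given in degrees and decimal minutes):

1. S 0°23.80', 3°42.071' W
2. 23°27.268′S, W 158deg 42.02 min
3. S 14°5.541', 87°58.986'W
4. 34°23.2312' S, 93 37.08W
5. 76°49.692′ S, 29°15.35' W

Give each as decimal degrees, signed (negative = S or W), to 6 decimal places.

Point 1:
  φ: 23.8′ = 0.396667°; total 0.3966667
  S → negative
  Longitude: 3 + 42.071/60 = 3.7011833
  W ⇒ negate
Point 2:
  Lat: 27.268′ = 0.454467°; total 23.4544667
  S → negative
  λ: 42.02′ = 0.700333°; total 158.7003333
  W → negative
Point 3:
  Latitude: 5.541′ = 0.092350°; total 14.0923500
  S → negative
  Longitude: 87 + 58.986/60 = 87.9831000
  W → negative
Point 4:
  φ: 34 + 23.2312/60 = 34.3871867
  hemisphere S, so the sign is −
  Longitude: 37.08′ = 0.618000°; total 93.6180000
  W → negative
Point 5:
  Lat: 49.692′ = 0.828200°; total 76.8282000
  hemisphere S, so the sign is −
  Lon: 15.35′ = 0.255833°; total 29.2558333
  W ⇒ negate

1. -0.396667, -3.701183
2. -23.454467, -158.700333
3. -14.092350, -87.983100
4. -34.387187, -93.618000
5. -76.828200, -29.255833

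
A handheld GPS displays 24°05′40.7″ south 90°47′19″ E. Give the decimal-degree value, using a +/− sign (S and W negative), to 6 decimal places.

-24.094639, 90.788611

Latitude: 5′ + 40.7″ = 5.67833′; 24 + 5.67833/60 = 24.0946389
S → negative
λ: 90 + 47/60 + 19/3600 = 90.7886111
E ⇒ keep positive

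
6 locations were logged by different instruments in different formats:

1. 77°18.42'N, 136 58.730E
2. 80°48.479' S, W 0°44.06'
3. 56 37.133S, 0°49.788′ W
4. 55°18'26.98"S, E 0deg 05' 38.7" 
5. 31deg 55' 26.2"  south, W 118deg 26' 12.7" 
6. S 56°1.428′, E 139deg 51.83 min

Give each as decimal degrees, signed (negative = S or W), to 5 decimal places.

Point 1:
  Lat: 18.42′ = 0.307000°; total 77.307000
  N ⇒ keep positive
  Lon: 136 + 58.73/60 = 136.978833
  E ⇒ keep positive
Point 2:
  Lat: 48.479′ = 0.807983°; total 80.807983
  hemisphere S, so the sign is −
  Lon: 0 + 44.06/60 = 0.734333
  W ⇒ negate
Point 3:
  φ: 37.133′ = 0.618883°; total 56.618883
  hemisphere S, so the sign is −
  Longitude: 49.788′ = 0.829800°; total 0.829800
  hemisphere W, so the sign is −
Point 4:
  Lat: 55 + 18/60 + 26.98/3600 = 55.307494
  S → negative
  λ: 0 + 5/60 + 38.7/3600 = 0.094083
  E → positive
Point 5:
  Lat: 55′ + 26.2″ = 55.43667′; 31 + 55.43667/60 = 31.923944
  S ⇒ negate
  Lon: 118° + 26/60 + 12.7/3600 = 118 + 0.433333 + 0.003528 = 118.436861
  W ⇒ negate
Point 6:
  φ: 56 + 1.428/60 = 56.023800
  hemisphere S, so the sign is −
  Lon: 139 + 51.83/60 = 139.863833
  E → positive

1. 77.30700, 136.97883
2. -80.80798, -0.73433
3. -56.61888, -0.82980
4. -55.30749, 0.09408
5. -31.92394, -118.43686
6. -56.02380, 139.86383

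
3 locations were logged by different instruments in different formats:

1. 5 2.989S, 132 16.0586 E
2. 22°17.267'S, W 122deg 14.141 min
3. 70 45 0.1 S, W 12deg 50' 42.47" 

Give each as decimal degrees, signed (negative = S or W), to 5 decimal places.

Point 1:
  φ: 5 + 2.989/60 = 5.049817
  S ⇒ negate
  Longitude: 132 + 16.0586/60 = 132.267643
  E → positive
Point 2:
  Latitude: 17.267′ = 0.287783°; total 22.287783
  hemisphere S, so the sign is −
  Lon: 122 + 14.141/60 = 122.235683
  hemisphere W, so the sign is −
Point 3:
  φ: 45′ + 0.1″ = 45.00167′; 70 + 45.00167/60 = 70.750028
  hemisphere S, so the sign is −
  Lon: 50′ + 42.47″ = 50.70783′; 12 + 50.70783/60 = 12.845131
  W ⇒ negate

1. -5.04982, 132.26764
2. -22.28778, -122.23568
3. -70.75003, -12.84513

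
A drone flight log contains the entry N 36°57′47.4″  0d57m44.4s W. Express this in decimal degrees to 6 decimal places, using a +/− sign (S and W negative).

36.963167, -0.962333

Latitude: 57′ + 47.4″ = 57.79000′; 36 + 57.79000/60 = 36.9631667
N ⇒ keep positive
Longitude: 57′ + 44.4″ = 57.74000′; 0 + 57.74000/60 = 0.9623333
W ⇒ negate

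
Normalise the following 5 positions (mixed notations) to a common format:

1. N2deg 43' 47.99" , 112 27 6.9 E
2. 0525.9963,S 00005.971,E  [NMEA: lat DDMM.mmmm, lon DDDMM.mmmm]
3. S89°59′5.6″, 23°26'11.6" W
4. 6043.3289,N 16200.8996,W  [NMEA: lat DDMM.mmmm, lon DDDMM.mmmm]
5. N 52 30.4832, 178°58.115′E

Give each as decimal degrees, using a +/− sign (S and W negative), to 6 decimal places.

Point 1:
  Lat: 2° + 43/60 + 47.99/3600 = 2 + 0.716667 + 0.013331 = 2.7299972
  N → positive
  Longitude: 112° + 27/60 + 6.9/3600 = 112 + 0.450000 + 0.001917 = 112.4519167
  E → positive
Point 2:
  Lat: degrees = first 2 digits = 5, minutes = 25.9963; 5 + 25.9963/60 = 5.4332717
  hemisphere S, so the sign is −
  λ: split at 3 digits → 000° and 5.971′; 0 + 5.971/60 = 0.0995167
  E ⇒ keep positive
Point 3:
  φ: 89 + 59/60 + 5.6/3600 = 89.9848889
  hemisphere S, so the sign is −
  Longitude: 23° + 26/60 + 11.6/3600 = 23 + 0.433333 + 0.003222 = 23.4365556
  hemisphere W, so the sign is −
Point 4:
  φ: split at 2 digits → 60° and 43.3289′; 60 + 43.3289/60 = 60.7221483
  N → positive
  Lon: degrees = first 3 digits = 162, minutes = 0.8996; 162 + 0.8996/60 = 162.0149933
  W ⇒ negate
Point 5:
  Latitude: 52 + 30.4832/60 = 52.5080533
  N ⇒ keep positive
  λ: 58.115′ = 0.968583°; total 178.9685833
  E → positive

1. 2.729997, 112.451917
2. -5.433272, 0.099517
3. -89.984889, -23.436556
4. 60.722148, -162.014993
5. 52.508053, 178.968583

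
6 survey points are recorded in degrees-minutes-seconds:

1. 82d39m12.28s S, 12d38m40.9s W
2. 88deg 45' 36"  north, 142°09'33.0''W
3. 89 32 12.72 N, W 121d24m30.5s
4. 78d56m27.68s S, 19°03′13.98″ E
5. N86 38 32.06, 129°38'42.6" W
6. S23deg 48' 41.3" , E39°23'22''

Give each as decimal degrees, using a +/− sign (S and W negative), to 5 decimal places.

1. -82.65341, -12.64469
2. 88.76000, -142.15917
3. 89.53687, -121.40847
4. -78.94102, 19.05388
5. 86.64224, -129.64517
6. -23.81147, 39.38944

Point 1:
  Lat: 82° + 39/60 + 12.28/3600 = 82 + 0.650000 + 0.003411 = 82.653411
  hemisphere S, so the sign is −
  Longitude: 12° + 38/60 + 40.9/3600 = 12 + 0.633333 + 0.011361 = 12.644694
  hemisphere W, so the sign is −
Point 2:
  Lat: 45′ + 36″ = 45.60000′; 88 + 45.60000/60 = 88.760000
  N ⇒ keep positive
  λ: 9′ + 33″ = 9.55000′; 142 + 9.55000/60 = 142.159167
  W → negative
Point 3:
  Lat: 32′ + 12.72″ = 32.21200′; 89 + 32.21200/60 = 89.536867
  N ⇒ keep positive
  Longitude: 121° + 24/60 + 30.5/3600 = 121 + 0.400000 + 0.008472 = 121.408472
  W → negative
Point 4:
  Lat: 56′ + 27.68″ = 56.46133′; 78 + 56.46133/60 = 78.941022
  S → negative
  Longitude: 19° + 3/60 + 13.98/3600 = 19 + 0.050000 + 0.003883 = 19.053883
  E → positive
Point 5:
  Lat: 86° + 38/60 + 32.06/3600 = 86 + 0.633333 + 0.008906 = 86.642239
  N ⇒ keep positive
  λ: 129° + 38/60 + 42.6/3600 = 129 + 0.633333 + 0.011833 = 129.645167
  W → negative
Point 6:
  Latitude: 23° + 48/60 + 41.3/3600 = 23 + 0.800000 + 0.011472 = 23.811472
  S ⇒ negate
  Longitude: 39° + 23/60 + 22/3600 = 39 + 0.383333 + 0.006111 = 39.389444
  E → positive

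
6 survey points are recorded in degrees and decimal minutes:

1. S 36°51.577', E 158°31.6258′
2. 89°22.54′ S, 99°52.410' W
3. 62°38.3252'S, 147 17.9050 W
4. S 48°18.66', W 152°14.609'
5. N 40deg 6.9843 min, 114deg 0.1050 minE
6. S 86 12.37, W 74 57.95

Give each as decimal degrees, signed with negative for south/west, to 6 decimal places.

Point 1:
  Latitude: 36 + 51.577/60 = 36.8596167
  S ⇒ negate
  Longitude: 31.6258′ = 0.527097°; total 158.5270967
  E ⇒ keep positive
Point 2:
  Latitude: 89 + 22.54/60 = 89.3756667
  hemisphere S, so the sign is −
  λ: 52.41′ = 0.873500°; total 99.8735000
  W ⇒ negate
Point 3:
  φ: 38.3252′ = 0.638753°; total 62.6387533
  S → negative
  λ: 147 + 17.905/60 = 147.2984167
  hemisphere W, so the sign is −
Point 4:
  Lat: 48 + 18.66/60 = 48.3110000
  S → negative
  Longitude: 152 + 14.609/60 = 152.2434833
  W → negative
Point 5:
  Latitude: 6.9843′ = 0.116405°; total 40.1164050
  N → positive
  Longitude: 114 + 0.105/60 = 114.0017500
  E → positive
Point 6:
  Latitude: 86 + 12.37/60 = 86.2061667
  S → negative
  λ: 57.95′ = 0.965833°; total 74.9658333
  W → negative

1. -36.859617, 158.527097
2. -89.375667, -99.873500
3. -62.638753, -147.298417
4. -48.311000, -152.243483
5. 40.116405, 114.001750
6. -86.206167, -74.965833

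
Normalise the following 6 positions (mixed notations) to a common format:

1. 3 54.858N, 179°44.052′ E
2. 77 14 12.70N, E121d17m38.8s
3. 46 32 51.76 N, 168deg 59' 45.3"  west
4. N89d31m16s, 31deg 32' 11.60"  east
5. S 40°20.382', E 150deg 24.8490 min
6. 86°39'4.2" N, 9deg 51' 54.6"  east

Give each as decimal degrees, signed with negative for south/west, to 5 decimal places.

1. 3.91430, 179.73420
2. 77.23686, 121.29411
3. 46.54771, -168.99592
4. 89.52111, 31.53656
5. -40.33970, 150.41415
6. 86.65117, 9.86517

Point 1:
  Latitude: 3 + 54.858/60 = 3.914300
  N → positive
  λ: 44.052′ = 0.734200°; total 179.734200
  E ⇒ keep positive
Point 2:
  Latitude: 14′ + 12.7″ = 14.21167′; 77 + 14.21167/60 = 77.236861
  N → positive
  Longitude: 17′ + 38.8″ = 17.64667′; 121 + 17.64667/60 = 121.294111
  E ⇒ keep positive
Point 3:
  Latitude: 32′ + 51.76″ = 32.86267′; 46 + 32.86267/60 = 46.547711
  N ⇒ keep positive
  λ: 168 + 59/60 + 45.3/3600 = 168.995917
  W → negative
Point 4:
  Latitude: 31′ + 16″ = 31.26667′; 89 + 31.26667/60 = 89.521111
  N ⇒ keep positive
  Lon: 31° + 32/60 + 11.6/3600 = 31 + 0.533333 + 0.003222 = 31.536556
  E ⇒ keep positive
Point 5:
  Lat: 40 + 20.382/60 = 40.339700
  S ⇒ negate
  Longitude: 24.849′ = 0.414150°; total 150.414150
  E → positive
Point 6:
  Lat: 86 + 39/60 + 4.2/3600 = 86.651167
  N → positive
  λ: 9° + 51/60 + 54.6/3600 = 9 + 0.850000 + 0.015167 = 9.865167
  E ⇒ keep positive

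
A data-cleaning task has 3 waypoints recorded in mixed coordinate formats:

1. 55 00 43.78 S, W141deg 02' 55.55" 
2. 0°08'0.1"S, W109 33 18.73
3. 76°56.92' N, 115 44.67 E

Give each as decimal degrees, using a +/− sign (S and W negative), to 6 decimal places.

Point 1:
  Latitude: 0′ + 43.78″ = 0.72967′; 55 + 0.72967/60 = 55.0121611
  S ⇒ negate
  λ: 141° + 2/60 + 55.55/3600 = 141 + 0.033333 + 0.015431 = 141.0487639
  hemisphere W, so the sign is −
Point 2:
  Lat: 0° + 8/60 + 0.1/3600 = 0 + 0.133333 + 0.000028 = 0.1333611
  hemisphere S, so the sign is −
  Longitude: 109 + 33/60 + 18.73/3600 = 109.5552028
  hemisphere W, so the sign is −
Point 3:
  Latitude: 56.92′ = 0.948667°; total 76.9486667
  N ⇒ keep positive
  λ: 115 + 44.67/60 = 115.7445000
  E ⇒ keep positive

1. -55.012161, -141.048764
2. -0.133361, -109.555203
3. 76.948667, 115.744500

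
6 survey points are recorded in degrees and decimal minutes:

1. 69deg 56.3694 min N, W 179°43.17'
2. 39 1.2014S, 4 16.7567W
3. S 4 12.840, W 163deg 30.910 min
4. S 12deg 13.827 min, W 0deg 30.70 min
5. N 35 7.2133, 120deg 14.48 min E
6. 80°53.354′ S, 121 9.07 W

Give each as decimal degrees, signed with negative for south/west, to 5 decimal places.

Point 1:
  Lat: 69 + 56.3694/60 = 69.939490
  N ⇒ keep positive
  Lon: 43.17′ = 0.719500°; total 179.719500
  hemisphere W, so the sign is −
Point 2:
  φ: 39 + 1.2014/60 = 39.020023
  hemisphere S, so the sign is −
  Longitude: 16.7567′ = 0.279278°; total 4.279278
  W ⇒ negate
Point 3:
  Lat: 12.84′ = 0.214000°; total 4.214000
  S ⇒ negate
  Lon: 163 + 30.91/60 = 163.515167
  hemisphere W, so the sign is −
Point 4:
  φ: 12 + 13.827/60 = 12.230450
  S → negative
  Lon: 0 + 30.7/60 = 0.511667
  hemisphere W, so the sign is −
Point 5:
  φ: 35 + 7.2133/60 = 35.120222
  N ⇒ keep positive
  Lon: 120 + 14.48/60 = 120.241333
  E ⇒ keep positive
Point 6:
  Latitude: 53.354′ = 0.889233°; total 80.889233
  S ⇒ negate
  Longitude: 9.07′ = 0.151167°; total 121.151167
  hemisphere W, so the sign is −

1. 69.93949, -179.71950
2. -39.02002, -4.27928
3. -4.21400, -163.51517
4. -12.23045, -0.51167
5. 35.12022, 120.24133
6. -80.88923, -121.15117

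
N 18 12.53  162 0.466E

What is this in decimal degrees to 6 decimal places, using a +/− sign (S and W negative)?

18.208833, 162.007767

Latitude: 12.53′ = 0.208833°; total 18.2088333
N ⇒ keep positive
Lon: 0.466′ = 0.007767°; total 162.0077667
E ⇒ keep positive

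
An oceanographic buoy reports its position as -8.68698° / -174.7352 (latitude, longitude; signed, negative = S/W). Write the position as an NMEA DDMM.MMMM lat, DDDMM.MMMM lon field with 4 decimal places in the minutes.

Latitude is negative → S; |value| = 8.686980
Lat: 8° + 0.686980 × 60 = 8° 41.218800′
Longitude is negative → W; |value| = 174.735200
λ: minutes = (174.735200 − 174) × 60 = 44.112000

0841.2188,S / 17444.1120,W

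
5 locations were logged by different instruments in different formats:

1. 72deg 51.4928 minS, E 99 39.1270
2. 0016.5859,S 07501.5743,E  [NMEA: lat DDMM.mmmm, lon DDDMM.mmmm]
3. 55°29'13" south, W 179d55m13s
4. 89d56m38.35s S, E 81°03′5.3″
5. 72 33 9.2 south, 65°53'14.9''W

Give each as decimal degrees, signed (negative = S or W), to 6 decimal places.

Point 1:
  Lat: 51.4928′ = 0.858213°; total 72.8582133
  S ⇒ negate
  λ: 99 + 39.127/60 = 99.6521167
  E ⇒ keep positive
Point 2:
  Latitude: split at 2 digits → 00° and 16.5859′; 0 + 16.5859/60 = 0.2764317
  S ⇒ negate
  λ: degrees = first 3 digits = 75, minutes = 1.5743; 75 + 1.5743/60 = 75.0262383
  E ⇒ keep positive
Point 3:
  φ: 29′ + 13″ = 29.21667′; 55 + 29.21667/60 = 55.4869444
  S → negative
  λ: 179° + 55/60 + 13/3600 = 179 + 0.916667 + 0.003611 = 179.9202778
  W → negative
Point 4:
  Lat: 89 + 56/60 + 38.35/3600 = 89.9439861
  S ⇒ negate
  λ: 81 + 3/60 + 5.3/3600 = 81.0514722
  E → positive
Point 5:
  φ: 72° + 33/60 + 9.2/3600 = 72 + 0.550000 + 0.002556 = 72.5525556
  S → negative
  λ: 65 + 53/60 + 14.9/3600 = 65.8874722
  W ⇒ negate

1. -72.858213, 99.652117
2. -0.276432, 75.026238
3. -55.486944, -179.920278
4. -89.943986, 81.051472
5. -72.552556, -65.887472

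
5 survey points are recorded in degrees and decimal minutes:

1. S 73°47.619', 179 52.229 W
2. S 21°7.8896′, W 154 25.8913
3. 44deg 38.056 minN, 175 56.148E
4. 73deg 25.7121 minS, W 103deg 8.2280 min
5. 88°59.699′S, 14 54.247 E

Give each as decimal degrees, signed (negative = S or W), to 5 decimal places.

1. -73.79365, -179.87048
2. -21.13149, -154.43152
3. 44.63427, 175.93580
4. -73.42854, -103.13713
5. -88.99498, 14.90412

Point 1:
  Latitude: 47.619′ = 0.793650°; total 73.793650
  S → negative
  Longitude: 52.229′ = 0.870483°; total 179.870483
  hemisphere W, so the sign is −
Point 2:
  Latitude: 7.8896′ = 0.131493°; total 21.131493
  S ⇒ negate
  Lon: 154 + 25.8913/60 = 154.431522
  W ⇒ negate
Point 3:
  φ: 44 + 38.056/60 = 44.634267
  N → positive
  λ: 175 + 56.148/60 = 175.935800
  E → positive
Point 4:
  φ: 25.7121′ = 0.428535°; total 73.428535
  S → negative
  Longitude: 8.228′ = 0.137133°; total 103.137133
  W → negative
Point 5:
  φ: 88 + 59.699/60 = 88.994983
  S → negative
  Lon: 14 + 54.247/60 = 14.904117
  E ⇒ keep positive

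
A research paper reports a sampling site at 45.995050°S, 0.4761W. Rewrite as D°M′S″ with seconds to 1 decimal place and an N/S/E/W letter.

Lat: 0.995050° → 59.70300′; 0.70300 × 60 = 42.180″
λ: 0.476100 × 60 = 28.56600′ → 28′, remainder × 60 = 33.960″

45°59′42.2″ S, 0°28′34.0″ W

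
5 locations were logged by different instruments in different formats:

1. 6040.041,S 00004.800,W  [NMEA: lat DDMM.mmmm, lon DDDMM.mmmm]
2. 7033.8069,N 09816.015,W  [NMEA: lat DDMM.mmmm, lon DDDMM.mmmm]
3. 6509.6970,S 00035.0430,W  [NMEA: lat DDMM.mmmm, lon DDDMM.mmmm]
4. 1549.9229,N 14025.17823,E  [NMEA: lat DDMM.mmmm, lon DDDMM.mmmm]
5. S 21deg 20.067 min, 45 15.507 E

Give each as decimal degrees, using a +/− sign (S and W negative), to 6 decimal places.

1. -60.667350, -0.080000
2. 70.563448, -98.266917
3. -65.161617, -0.584050
4. 15.832048, 140.419637
5. -21.334450, 45.258450

Point 1:
  Lat: split at 2 digits → 60° and 40.041′; 60 + 40.041/60 = 60.6673500
  S ⇒ negate
  Lon: degrees = first 3 digits = 0, minutes = 4.8; 0 + 4.8/60 = 0.0800000
  W → negative
Point 2:
  φ: degrees = first 2 digits = 70, minutes = 33.8069; 70 + 33.8069/60 = 70.5634483
  N ⇒ keep positive
  λ: degrees = first 3 digits = 98, minutes = 16.015; 98 + 16.015/60 = 98.2669167
  W ⇒ negate
Point 3:
  Lat: split at 2 digits → 65° and 9.697′; 65 + 9.697/60 = 65.1616167
  S → negative
  Lon: split at 3 digits → 000° and 35.043′; 0 + 35.043/60 = 0.5840500
  W → negative
Point 4:
  φ: split at 2 digits → 15° and 49.9229′; 15 + 49.9229/60 = 15.8320483
  N → positive
  λ: degrees = first 3 digits = 140, minutes = 25.17823; 140 + 25.17823/60 = 140.4196372
  E → positive
Point 5:
  φ: 21 + 20.067/60 = 21.3344500
  S ⇒ negate
  Lon: 15.507′ = 0.258450°; total 45.2584500
  E → positive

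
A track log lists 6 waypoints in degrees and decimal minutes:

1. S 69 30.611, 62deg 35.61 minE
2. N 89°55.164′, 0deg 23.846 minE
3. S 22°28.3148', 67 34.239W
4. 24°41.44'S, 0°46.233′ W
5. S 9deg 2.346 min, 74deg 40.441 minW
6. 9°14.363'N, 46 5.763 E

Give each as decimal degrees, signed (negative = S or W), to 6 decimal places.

1. -69.510183, 62.593500
2. 89.919400, 0.397433
3. -22.471913, -67.570650
4. -24.690667, -0.770550
5. -9.039100, -74.674017
6. 9.239383, 46.096050

Point 1:
  Lat: 69 + 30.611/60 = 69.5101833
  S ⇒ negate
  Longitude: 62 + 35.61/60 = 62.5935000
  E ⇒ keep positive
Point 2:
  φ: 89 + 55.164/60 = 89.9194000
  N → positive
  Longitude: 23.846′ = 0.397433°; total 0.3974333
  E → positive
Point 3:
  φ: 28.3148′ = 0.471913°; total 22.4719133
  S → negative
  Longitude: 34.239′ = 0.570650°; total 67.5706500
  W → negative
Point 4:
  Lat: 41.44′ = 0.690667°; total 24.6906667
  S ⇒ negate
  Longitude: 0 + 46.233/60 = 0.7705500
  W ⇒ negate
Point 5:
  Latitude: 2.346′ = 0.039100°; total 9.0391000
  hemisphere S, so the sign is −
  λ: 74 + 40.441/60 = 74.6740167
  W ⇒ negate
Point 6:
  Lat: 14.363′ = 0.239383°; total 9.2393833
  N → positive
  Longitude: 46 + 5.763/60 = 46.0960500
  E → positive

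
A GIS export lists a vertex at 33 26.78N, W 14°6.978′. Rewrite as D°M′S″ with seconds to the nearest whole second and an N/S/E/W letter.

Latitude: 26.78000′ → 26′ and 0.78000 × 60 = 46.80″
Lon: fractional minutes 0.97800 × 60 = 58.68″

33°26′47″ N, 14°06′59″ W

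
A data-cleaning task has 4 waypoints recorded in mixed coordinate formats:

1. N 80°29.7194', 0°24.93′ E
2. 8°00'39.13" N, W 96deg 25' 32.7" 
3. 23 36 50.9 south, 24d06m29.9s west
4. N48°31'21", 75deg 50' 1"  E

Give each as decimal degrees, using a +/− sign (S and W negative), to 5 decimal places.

1. 80.49532, 0.41550
2. 8.01087, -96.42575
3. -23.61414, -24.10831
4. 48.52250, 75.83361

Point 1:
  Latitude: 80 + 29.7194/60 = 80.495323
  N → positive
  Lon: 24.93′ = 0.415500°; total 0.415500
  E ⇒ keep positive
Point 2:
  Lat: 8 + 0/60 + 39.13/3600 = 8.010869
  N → positive
  Longitude: 25′ + 32.7″ = 25.54500′; 96 + 25.54500/60 = 96.425750
  hemisphere W, so the sign is −
Point 3:
  Lat: 23° + 36/60 + 50.9/3600 = 23 + 0.600000 + 0.014139 = 23.614139
  hemisphere S, so the sign is −
  λ: 24° + 6/60 + 29.9/3600 = 24 + 0.100000 + 0.008306 = 24.108306
  W ⇒ negate
Point 4:
  Latitude: 48 + 31/60 + 21/3600 = 48.522500
  N ⇒ keep positive
  Lon: 50′ + 1″ = 50.01667′; 75 + 50.01667/60 = 75.833611
  E → positive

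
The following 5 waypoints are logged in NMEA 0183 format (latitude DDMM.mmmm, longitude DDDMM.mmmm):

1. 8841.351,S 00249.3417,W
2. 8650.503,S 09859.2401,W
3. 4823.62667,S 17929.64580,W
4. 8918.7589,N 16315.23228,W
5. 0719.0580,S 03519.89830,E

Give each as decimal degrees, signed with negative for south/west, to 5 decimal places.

1. -88.68918, -2.82236
2. -86.84172, -98.98734
3. -48.39378, -179.49410
4. 89.31265, -163.25387
5. -7.31763, 35.33164

Point 1:
  Lat: split at 2 digits → 88° and 41.351′; 88 + 41.351/60 = 88.689183
  hemisphere S, so the sign is −
  Lon: degrees = first 3 digits = 2, minutes = 49.3417; 2 + 49.3417/60 = 2.822362
  W → negative
Point 2:
  φ: split at 2 digits → 86° and 50.503′; 86 + 50.503/60 = 86.841717
  hemisphere S, so the sign is −
  Longitude: degrees = first 3 digits = 98, minutes = 59.2401; 98 + 59.2401/60 = 98.987335
  hemisphere W, so the sign is −
Point 3:
  φ: split at 2 digits → 48° and 23.62667′; 48 + 23.62667/60 = 48.393778
  S ⇒ negate
  Lon: split at 3 digits → 179° and 29.6458′; 179 + 29.6458/60 = 179.494097
  W ⇒ negate
Point 4:
  Latitude: degrees = first 2 digits = 89, minutes = 18.7589; 89 + 18.7589/60 = 89.312648
  N → positive
  Lon: degrees = first 3 digits = 163, minutes = 15.23228; 163 + 15.23228/60 = 163.253871
  W → negative
Point 5:
  Latitude: split at 2 digits → 07° and 19.058′; 7 + 19.058/60 = 7.317633
  S → negative
  λ: split at 3 digits → 035° and 19.8983′; 35 + 19.8983/60 = 35.331638
  E ⇒ keep positive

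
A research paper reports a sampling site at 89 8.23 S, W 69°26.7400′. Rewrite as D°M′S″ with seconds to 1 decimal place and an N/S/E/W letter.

89°08′13.8″ S, 69°26′44.4″ W

Latitude: fractional minutes 0.23000 × 60 = 13.800″
Longitude: 26.74000′ → 26′ and 0.74000 × 60 = 44.400″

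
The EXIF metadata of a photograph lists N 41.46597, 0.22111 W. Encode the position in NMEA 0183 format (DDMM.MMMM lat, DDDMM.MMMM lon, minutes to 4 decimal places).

Lat: 41° + 0.465970 × 60 = 41° 27.958200′
λ: minutes = (0.221110 − 0) × 60 = 13.266600

4127.9582,N / 00013.2666,W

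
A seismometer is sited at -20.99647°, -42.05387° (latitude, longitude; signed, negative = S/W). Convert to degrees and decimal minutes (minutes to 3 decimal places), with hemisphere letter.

20° 59.788′ S, 42° 3.232′ W

Latitude is negative → S; |value| = 20.996470
Latitude: 20° + 0.996470 × 60 = 20° 59.78820′
Longitude is negative → W; |value| = 42.053870
Lon: fractional part 0.053870 → 3.23220 minutes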